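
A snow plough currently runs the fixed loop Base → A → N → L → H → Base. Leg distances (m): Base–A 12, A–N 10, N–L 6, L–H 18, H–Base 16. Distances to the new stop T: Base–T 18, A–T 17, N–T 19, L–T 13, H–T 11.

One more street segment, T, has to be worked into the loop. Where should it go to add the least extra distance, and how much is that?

+6 m — insert T between L and H.

Insertion cost between consecutive stops i–j is d(i,T) + d(T,j) − d(i,j):
  between Base and A: 18 + 17 − 12 = 23
  between A and N: 17 + 19 − 10 = 26
  between N and L: 19 + 13 − 6 = 26
  between L and H: 13 + 11 − 18 = 6
  between H and Base: 11 + 18 − 16 = 13
Cheapest insertion is between L and H, adding 6.
New total = 62 + 6 = 68.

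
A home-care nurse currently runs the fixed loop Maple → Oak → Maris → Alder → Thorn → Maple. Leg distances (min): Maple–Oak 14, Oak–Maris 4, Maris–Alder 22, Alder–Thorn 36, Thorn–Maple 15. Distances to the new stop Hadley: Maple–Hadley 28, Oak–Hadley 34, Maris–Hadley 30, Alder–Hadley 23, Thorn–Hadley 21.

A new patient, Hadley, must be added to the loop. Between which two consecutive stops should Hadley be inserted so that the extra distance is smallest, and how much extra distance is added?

+8 min — insert Hadley between Alder and Thorn.

Insertion cost between consecutive stops i–j is d(i,Hadley) + d(Hadley,j) − d(i,j):
  between Maple and Oak: 28 + 34 − 14 = 48
  between Oak and Maris: 34 + 30 − 4 = 60
  between Maris and Alder: 30 + 23 − 22 = 31
  between Alder and Thorn: 23 + 21 − 36 = 8
  between Thorn and Maple: 21 + 28 − 15 = 34
Cheapest insertion is between Alder and Thorn, adding 8.
New total = 91 + 8 = 99.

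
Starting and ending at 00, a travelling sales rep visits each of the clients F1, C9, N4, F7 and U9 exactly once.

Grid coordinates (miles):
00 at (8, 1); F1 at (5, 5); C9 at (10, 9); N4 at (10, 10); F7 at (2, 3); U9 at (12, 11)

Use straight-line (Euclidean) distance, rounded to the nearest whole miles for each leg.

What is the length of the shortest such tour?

Minimum total distance: 30 miles.

00-F1-C9-N4-F7-U9-00: 5+6+1+11+13+11 = 47
00-F1-C9-N4-U9-F7-00: 5+6+1+2+13+6 = 33
00-F1-C9-F7-N4-U9-00: 5+6+10+11+2+11 = 45
00-F1-C9-F7-U9-N4-00: 5+6+10+13+2+9 = 45
00-F1-C9-U9-N4-F7-00: 5+6+3+2+11+6 = 33
00-F1-C9-U9-F7-N4-00: 5+6+3+13+11+9 = 47
00-F1-N4-C9-F7-U9-00: 5+7+1+10+13+11 = 47
00-F1-N4-C9-U9-F7-00: 5+7+1+3+13+6 = 35
00-F1-N4-F7-C9-U9-00: 5+7+11+10+3+11 = 47
00-F1-N4-F7-U9-C9-00: 5+7+11+13+3+8 = 47
00-F1-N4-U9-C9-F7-00: 5+7+2+3+10+6 = 33
00-F1-N4-U9-F7-C9-00: 5+7+2+13+10+8 = 45
00-F1-F7-C9-N4-U9-00: 5+4+10+1+2+11 = 33
00-F1-F7-C9-U9-N4-00: 5+4+10+3+2+9 = 33
… (46 more)
00-C9-N4-U9-F1-F7-00: 8+1+2+9+4+6 = 30  ← best
The minimum is 30.
One optimal route: 00 → C9 → N4 → U9 → F1 → F7 → 00 (or its reverse).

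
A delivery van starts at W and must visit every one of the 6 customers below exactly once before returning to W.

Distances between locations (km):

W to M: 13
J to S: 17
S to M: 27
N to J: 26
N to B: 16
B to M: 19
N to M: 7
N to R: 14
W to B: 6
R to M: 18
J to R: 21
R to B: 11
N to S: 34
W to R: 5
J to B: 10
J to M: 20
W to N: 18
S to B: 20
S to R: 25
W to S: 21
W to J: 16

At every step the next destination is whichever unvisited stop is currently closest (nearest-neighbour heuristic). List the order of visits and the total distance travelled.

W → [R:5 / B:6 / M:13 / J:16 / N:18 / S:21] → R (5)
R → [B:11 / N:14 / M:18 / J:21 / S:25] → B (11)
B → [J:10 / N:16 / M:19 / S:20] → J (10)
J → [S:17 / M:20 / N:26] → S (17)
S → [M:27 / N:34] → M (27)
M → [N:7] → N (7)
Return N→W: 18.
Total = 5 + 11 + 10 + 17 + 27 + 7 + 18 = 95.

95 km along W → R → B → J → S → M → N → W.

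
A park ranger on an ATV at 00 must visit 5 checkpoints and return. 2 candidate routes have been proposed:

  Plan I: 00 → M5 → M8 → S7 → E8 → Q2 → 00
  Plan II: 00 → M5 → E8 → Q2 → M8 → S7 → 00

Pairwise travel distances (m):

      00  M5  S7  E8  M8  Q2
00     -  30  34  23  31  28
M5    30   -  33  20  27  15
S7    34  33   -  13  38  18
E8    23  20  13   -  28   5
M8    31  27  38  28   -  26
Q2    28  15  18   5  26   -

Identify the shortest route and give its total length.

Plan I: 30 + 27 + 38 + 13 + 5 + 28 = 141
Plan II: 30 + 20 + 5 + 26 + 38 + 34 = 153

Shortest is Plan I, total 141 m.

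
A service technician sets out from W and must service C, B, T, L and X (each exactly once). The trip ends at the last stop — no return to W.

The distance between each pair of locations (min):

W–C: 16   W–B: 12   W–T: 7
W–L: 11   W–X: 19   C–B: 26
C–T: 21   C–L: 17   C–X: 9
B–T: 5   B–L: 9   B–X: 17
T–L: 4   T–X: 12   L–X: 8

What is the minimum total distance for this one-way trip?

There are 5! = 120 possible orderings.
W - C - B - T - L - X: 16+26+5+4+8 = 59
W - C - B - T - X - L: 16+26+5+12+8 = 67
W - C - B - L - T - X: 16+26+9+4+12 = 67
W - C - B - L - X - T: 16+26+9+8+12 = 71
W - C - B - X - T - L: 16+26+17+12+4 = 75
W - C - B - X - L - T: 16+26+17+8+4 = 71
W - C - T - B - L - X: 16+21+5+9+8 = 59
W - C - T - B - X - L: 16+21+5+17+8 = 67
W - C - T - L - B - X: 16+21+4+9+17 = 67
W - C - T - L - X - B: 16+21+4+8+17 = 66
W - C - T - X - B - L: 16+21+12+17+9 = 75
W - C - T - X - L - B: 16+21+12+8+9 = 66
W - C - L - B - T - X: 16+17+9+5+12 = 59
W - C - L - B - X - T: 16+17+9+17+12 = 71
… (106 more)
W - B - T - L - X - C: 12+5+4+8+9 = 38  ← best
The minimum is 38.
One shortest path: W → B → T → L → X → C.

38 min — the minimum one-way total.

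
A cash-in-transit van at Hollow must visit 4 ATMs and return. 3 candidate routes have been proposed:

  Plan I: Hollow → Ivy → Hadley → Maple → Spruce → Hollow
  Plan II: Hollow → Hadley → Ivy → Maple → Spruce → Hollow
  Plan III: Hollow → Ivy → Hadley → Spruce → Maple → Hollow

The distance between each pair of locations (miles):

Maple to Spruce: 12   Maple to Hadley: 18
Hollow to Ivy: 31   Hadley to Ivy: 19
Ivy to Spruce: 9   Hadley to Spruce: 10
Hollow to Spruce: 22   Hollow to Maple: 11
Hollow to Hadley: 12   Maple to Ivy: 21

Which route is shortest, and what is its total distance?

83 miles — Plan III is the shortest.

Plan I: 31 + 19 + 18 + 12 + 22 = 102
Plan II: 12 + 19 + 21 + 12 + 22 = 86
Plan III: 31 + 19 + 10 + 12 + 11 = 83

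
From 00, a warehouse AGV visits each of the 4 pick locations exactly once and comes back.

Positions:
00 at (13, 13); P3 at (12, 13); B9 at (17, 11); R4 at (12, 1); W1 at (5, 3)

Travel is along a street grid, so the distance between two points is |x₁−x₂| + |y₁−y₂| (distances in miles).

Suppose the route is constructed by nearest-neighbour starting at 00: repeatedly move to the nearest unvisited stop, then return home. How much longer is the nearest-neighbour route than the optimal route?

00: P3=1, B9=6, R4=13, W1=18 ⇒ P3
P3: B9=7, R4=12, W1=17 ⇒ B9
B9: R4=15, W1=20 ⇒ R4
R4: W1=9 ⇒ W1
NN route 00 → P3 → B9 → R4 → W1 → 00 costs 50.
Optimal: 00 → P3 → R4 → W1 → B9 → 00 costs 48 (by enumerating all 12 distinct tours).
Excess = 50 − 48 = 2.

Excess over optimum: 2 miles.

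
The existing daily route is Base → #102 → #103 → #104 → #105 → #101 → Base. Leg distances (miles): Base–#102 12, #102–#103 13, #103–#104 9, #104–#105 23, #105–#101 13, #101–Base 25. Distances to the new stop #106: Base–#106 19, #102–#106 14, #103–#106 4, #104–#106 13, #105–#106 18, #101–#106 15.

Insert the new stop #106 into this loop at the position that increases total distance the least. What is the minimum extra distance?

Minimum extra distance: 5 miles, inserting #106 between #102 and #103.

Insertion cost between consecutive stops i–j is d(i,#106) + d(#106,j) − d(i,j):
  between Base and #102: 19 + 14 − 12 = 21
  between #102 and #103: 14 + 4 − 13 = 5
  between #103 and #104: 4 + 13 − 9 = 8
  between #104 and #105: 13 + 18 − 23 = 8
  between #105 and #101: 18 + 15 − 13 = 20
  between #101 and Base: 15 + 19 − 25 = 9
Cheapest insertion is between #102 and #103, adding 5.
New total = 95 + 5 = 100.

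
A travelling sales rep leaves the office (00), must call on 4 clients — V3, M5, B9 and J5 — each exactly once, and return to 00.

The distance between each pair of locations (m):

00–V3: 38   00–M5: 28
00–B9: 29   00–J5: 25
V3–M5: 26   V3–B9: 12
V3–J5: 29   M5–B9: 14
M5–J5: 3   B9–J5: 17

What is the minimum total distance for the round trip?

Shortest round trip = 92 m.

With 4 stops there are 4!/2 = 12 distinct round trips (a route and its reverse cost the same).
00 → V3 → M5 → B9 → J5 → 00: 38+26+14+17+25 = 120
00 → V3 → M5 → J5 → B9 → 00: 38+26+3+17+29 = 113
00 → V3 → B9 → M5 → J5 → 00: 38+12+14+3+25 = 92
00 → V3 → B9 → J5 → M5 → 00: 38+12+17+3+28 = 98
00 → V3 → J5 → M5 → B9 → 00: 38+29+3+14+29 = 113
00 → V3 → J5 → B9 → M5 → 00: 38+29+17+14+28 = 126
00 → M5 → V3 → B9 → J5 → 00: 28+26+12+17+25 = 108
00 → M5 → V3 → J5 → B9 → 00: 28+26+29+17+29 = 129
00 → M5 → B9 → V3 → J5 → 00: 28+14+12+29+25 = 108
00 → M5 → J5 → V3 → B9 → 00: 28+3+29+12+29 = 101
00 → B9 → V3 → M5 → J5 → 00: 29+12+26+3+25 = 95
00 → B9 → M5 → V3 → J5 → 00: 29+14+26+29+25 = 123
The minimum is 92.
One optimal route: 00 → V3 → B9 → M5 → J5 → 00 (or its reverse).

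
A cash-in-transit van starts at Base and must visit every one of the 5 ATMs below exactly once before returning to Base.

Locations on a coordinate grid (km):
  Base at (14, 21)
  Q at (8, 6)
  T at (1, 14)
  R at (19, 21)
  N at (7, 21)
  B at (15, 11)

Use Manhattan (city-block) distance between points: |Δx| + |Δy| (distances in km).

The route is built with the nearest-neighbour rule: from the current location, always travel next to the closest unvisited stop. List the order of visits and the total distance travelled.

At Base the remaining stops are R 5, N 7, B 11, T 20, Q 21; go to R.
At R the remaining stops are N 12, B 14, T 25, Q 26; go to N.
At N the remaining stops are T 13, Q 16, B 18; go to T.
At T the remaining stops are Q 15, B 17; go to Q.
At Q the remaining stops are B 12; go to B.
Return B→Base: 11.
Total = 5 + 12 + 13 + 15 + 12 + 11 = 68.

Total distance 68 km via the nearest-neighbour route Base → R → N → T → Q → B → Base.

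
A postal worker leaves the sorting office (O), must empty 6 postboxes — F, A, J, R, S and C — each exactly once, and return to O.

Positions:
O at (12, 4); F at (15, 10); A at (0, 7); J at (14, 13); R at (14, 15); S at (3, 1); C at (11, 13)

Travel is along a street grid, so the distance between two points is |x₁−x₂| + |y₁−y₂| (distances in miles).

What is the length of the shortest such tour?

58 miles — the shortest possible round trip.

With 6 stops there are 6!/2 = 360 distinct round trips (a route and its reverse cost the same).
O→F→A→J→R→S→C→O: 9+18+20+2+25+20+10 = 104
O→F→A→J→R→C→S→O: 9+18+20+2+5+20+12 = 86
O→F→A→J→S→R→C→O: 9+18+20+23+25+5+10 = 110
O→F→A→J→S→C→R→O: 9+18+20+23+20+5+13 = 108
O→F→A→J→C→R→S→O: 9+18+20+3+5+25+12 = 92
O→F→A→J→C→S→R→O: 9+18+20+3+20+25+13 = 108
O→F→A→R→J→S→C→O: 9+18+22+2+23+20+10 = 104
O→F→A→R→J→C→S→O: 9+18+22+2+3+20+12 = 86
… (352 more)
O→F→J→R→C→A→S→O: 9+4+2+5+17+9+12 = 58  ← best
The minimum is 58.
One optimal route: O → F → J → R → C → A → S → O (or its reverse).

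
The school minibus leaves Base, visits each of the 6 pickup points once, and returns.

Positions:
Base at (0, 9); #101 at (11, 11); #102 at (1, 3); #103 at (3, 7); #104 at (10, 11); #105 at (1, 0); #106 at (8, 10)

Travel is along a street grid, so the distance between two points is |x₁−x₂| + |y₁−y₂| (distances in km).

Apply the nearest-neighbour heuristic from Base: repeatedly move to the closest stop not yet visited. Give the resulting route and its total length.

48 km along Base → #103 → #102 → #105 → #106 → #104 → #101 → Base.

Base → [#103:5 / #102:7 / #106:9 / #105:10 / #104:12 / #101:13] → #103 (5)
#103 → [#102:6 / #106:8 / #105:9 / #104:11 / #101:12] → #102 (6)
#102 → [#105:3 / #106:14 / #104:17 / #101:18] → #105 (3)
#105 → [#106:17 / #104:20 / #101:21] → #106 (17)
#106 → [#104:3 / #101:4] → #104 (3)
#104 → [#101:1] → #101 (1)
Return #101→Base: 13.
Total = 5 + 6 + 3 + 17 + 3 + 1 + 13 = 48.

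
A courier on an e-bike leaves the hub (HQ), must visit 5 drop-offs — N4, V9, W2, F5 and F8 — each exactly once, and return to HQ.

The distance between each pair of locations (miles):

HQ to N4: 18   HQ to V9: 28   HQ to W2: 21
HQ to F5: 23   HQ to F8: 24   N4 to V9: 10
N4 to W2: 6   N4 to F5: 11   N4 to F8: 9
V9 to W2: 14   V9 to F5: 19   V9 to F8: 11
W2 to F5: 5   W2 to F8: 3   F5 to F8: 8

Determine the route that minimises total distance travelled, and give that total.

Shortest round trip = 70 miles.

There are 60 distinct closed tours to check (reversals are equivalent).
HQ-N4-V9-W2-F5-F8-HQ: 18+10+14+5+8+24 = 79
HQ-N4-V9-W2-F8-F5-HQ: 18+10+14+3+8+23 = 76
HQ-N4-V9-F5-W2-F8-HQ: 18+10+19+5+3+24 = 79
HQ-N4-V9-F5-F8-W2-HQ: 18+10+19+8+3+21 = 79
HQ-N4-V9-F8-W2-F5-HQ: 18+10+11+3+5+23 = 70
HQ-N4-V9-F8-F5-W2-HQ: 18+10+11+8+5+21 = 73
HQ-N4-W2-V9-F5-F8-HQ: 18+6+14+19+8+24 = 89
HQ-N4-W2-V9-F8-F5-HQ: 18+6+14+11+8+23 = 80
HQ-N4-W2-F5-V9-F8-HQ: 18+6+5+19+11+24 = 83
HQ-N4-W2-F5-F8-V9-HQ: 18+6+5+8+11+28 = 76
HQ-N4-W2-F8-V9-F5-HQ: 18+6+3+11+19+23 = 80
HQ-N4-W2-F8-F5-V9-HQ: 18+6+3+8+19+28 = 82
HQ-N4-F5-V9-W2-F8-HQ: 18+11+19+14+3+24 = 89
HQ-N4-F5-V9-F8-W2-HQ: 18+11+19+11+3+21 = 83
… (46 more)
The minimum is 70.
One optimal route: HQ → N4 → V9 → F8 → W2 → F5 → HQ (or its reverse).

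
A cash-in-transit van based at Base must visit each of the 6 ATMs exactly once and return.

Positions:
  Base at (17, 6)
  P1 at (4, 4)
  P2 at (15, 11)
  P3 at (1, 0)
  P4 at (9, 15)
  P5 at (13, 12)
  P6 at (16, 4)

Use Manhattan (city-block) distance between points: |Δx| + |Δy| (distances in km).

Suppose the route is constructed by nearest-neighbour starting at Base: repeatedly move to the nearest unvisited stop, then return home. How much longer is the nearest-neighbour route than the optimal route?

4 km longer than the optimal tour.

Base: P6=3, P2=7, P5=10, P1=15, P4=17, P3=22 ⇒ P6
P6: P2=8, P5=11, P1=12, P4=18, P3=19 ⇒ P2
P2: P5=3, P4=10, P1=18, P3=25 ⇒ P5
P5: P4=7, P1=17, P3=24 ⇒ P4
P4: P1=16, P3=23 ⇒ P1
P1: P3=7 ⇒ P3
NN route Base → P6 → P2 → P5 → P4 → P1 → P3 → Base costs 66.
Optimal: Base → P2 → P5 → P4 → P1 → P3 → P6 → Base costs 62 (by enumerating all 360 distinct tours).
Excess = 66 − 62 = 4.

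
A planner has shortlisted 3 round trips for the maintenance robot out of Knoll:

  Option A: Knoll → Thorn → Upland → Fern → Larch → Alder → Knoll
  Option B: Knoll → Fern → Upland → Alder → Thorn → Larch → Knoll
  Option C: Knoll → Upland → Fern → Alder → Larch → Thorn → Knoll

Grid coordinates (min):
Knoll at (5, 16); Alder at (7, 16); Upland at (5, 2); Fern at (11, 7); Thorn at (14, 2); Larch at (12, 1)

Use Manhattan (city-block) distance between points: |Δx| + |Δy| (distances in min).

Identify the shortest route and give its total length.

Shortest is Option A, total 72 min.

Option A: 23 + 9 + 11 + 7 + 20 + 2 = 72
Option B: 15 + 11 + 16 + 21 + 3 + 22 = 88
Option C: 14 + 11 + 13 + 20 + 3 + 23 = 84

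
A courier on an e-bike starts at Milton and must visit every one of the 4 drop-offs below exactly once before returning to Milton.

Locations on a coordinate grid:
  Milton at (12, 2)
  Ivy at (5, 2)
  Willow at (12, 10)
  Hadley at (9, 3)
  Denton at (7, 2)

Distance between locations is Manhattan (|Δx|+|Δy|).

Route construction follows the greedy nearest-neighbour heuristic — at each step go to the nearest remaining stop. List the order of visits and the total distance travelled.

At Milton the remaining stops are Hadley 4, Denton 5, Ivy 7, Willow 8; go to Hadley.
At Hadley the remaining stops are Denton 3, Ivy 5, Willow 10; go to Denton.
At Denton the remaining stops are Ivy 2, Willow 13; go to Ivy.
At Ivy the remaining stops are Willow 15; go to Willow.
Return Willow→Milton: 8.
Total = 4 + 3 + 2 + 15 + 8 = 32.

Total distance 32 via the nearest-neighbour route Milton → Hadley → Denton → Ivy → Willow → Milton.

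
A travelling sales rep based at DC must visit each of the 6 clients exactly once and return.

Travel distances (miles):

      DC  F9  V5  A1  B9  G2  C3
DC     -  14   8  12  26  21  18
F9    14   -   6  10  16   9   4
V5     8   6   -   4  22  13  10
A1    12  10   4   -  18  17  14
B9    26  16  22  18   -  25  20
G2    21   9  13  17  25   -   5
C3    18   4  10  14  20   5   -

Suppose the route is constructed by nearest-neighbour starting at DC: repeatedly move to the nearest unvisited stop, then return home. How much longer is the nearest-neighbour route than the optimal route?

From DC: V5=8, A1=12, F9=14, C3=18, G2=21, B9=26 → choose V5 (8).
From V5: A1=4, F9=6, C3=10, G2=13, B9=22 → choose A1 (4).
From A1: F9=10, C3=14, G2=17, B9=18 → choose F9 (10).
From F9: C3=4, G2=9, B9=16 → choose C3 (4).
From C3: G2=5, B9=20 → choose G2 (5).
From G2: B9=25 → choose B9 (25).
NN route DC → V5 → A1 → F9 → C3 → G2 → B9 → DC costs 82.
Optimal: DC → V5 → A1 → B9 → F9 → C3 → G2 → DC costs 76 (by enumerating all 360 distinct tours).
Excess = 82 − 76 = 6.

The nearest-neighbour route is 6 miles longer than optimal.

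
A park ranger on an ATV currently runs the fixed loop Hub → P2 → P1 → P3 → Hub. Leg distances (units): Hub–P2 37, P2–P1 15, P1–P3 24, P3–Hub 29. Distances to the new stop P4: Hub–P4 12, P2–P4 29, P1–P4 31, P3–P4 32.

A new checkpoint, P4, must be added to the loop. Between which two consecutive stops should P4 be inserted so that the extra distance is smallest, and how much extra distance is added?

Insertion cost between consecutive stops i–j is d(i,P4) + d(P4,j) − d(i,j):
  between Hub and P2: 12 + 29 − 37 = 4
  between P2 and P1: 29 + 31 − 15 = 45
  between P1 and P3: 31 + 32 − 24 = 39
  between P3 and Hub: 32 + 12 − 29 = 15
Cheapest insertion is between Hub and P2, adding 4.
New total = 105 + 4 = 109.

Adding 4 by placing P4 on the Hub–P2 leg.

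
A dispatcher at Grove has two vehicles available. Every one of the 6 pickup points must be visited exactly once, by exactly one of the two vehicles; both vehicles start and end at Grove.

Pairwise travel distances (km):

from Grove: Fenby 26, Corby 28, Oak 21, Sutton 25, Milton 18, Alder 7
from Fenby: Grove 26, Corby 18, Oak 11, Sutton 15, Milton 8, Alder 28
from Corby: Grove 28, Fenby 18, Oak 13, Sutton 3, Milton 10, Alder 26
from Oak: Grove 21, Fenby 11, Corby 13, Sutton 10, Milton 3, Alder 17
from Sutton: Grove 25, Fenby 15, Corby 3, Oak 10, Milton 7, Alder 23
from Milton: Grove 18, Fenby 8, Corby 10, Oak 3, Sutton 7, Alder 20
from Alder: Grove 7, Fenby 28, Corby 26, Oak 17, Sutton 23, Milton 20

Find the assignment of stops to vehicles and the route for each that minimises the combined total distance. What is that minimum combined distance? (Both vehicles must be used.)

92 km — the smallest possible combined total.

Check every non-empty split of the stops between the two vehicles; for each half take its own optimal tour:
  {Fenby} + {Corby, Oak, Sutton, Milton, Alder}: 52 + 65 = 117
  {Corby} + {Fenby, Oak, Sutton, Milton, Alder}: 56 + 75 = 131
  {Fenby, Corby} + {Oak, Sutton, Milton, Alder}: 72 + 59 = 131
  {Oak} + {Fenby, Corby, Sutton, Milton, Alder}: 42 + 77 = 119
  {Fenby, Oak} + {Corby, Sutton, Milton, Alder}: 58 + 61 = 119
  {Corby, Oak} + {Fenby, Sutton, Milton, Alder}: 62 + 71 = 133
  … (31 splits in total)
  {Fenby, Corby, Oak, Sutton, Milton} + {Alder}: 78 + 14 = 92  ← best
Best: vehicle 1 Grove → Fenby → Corby → Sutton → Oak → Milton → Grove = 78; vehicle 2 Grove → Alder → Grove = 14; combined 92.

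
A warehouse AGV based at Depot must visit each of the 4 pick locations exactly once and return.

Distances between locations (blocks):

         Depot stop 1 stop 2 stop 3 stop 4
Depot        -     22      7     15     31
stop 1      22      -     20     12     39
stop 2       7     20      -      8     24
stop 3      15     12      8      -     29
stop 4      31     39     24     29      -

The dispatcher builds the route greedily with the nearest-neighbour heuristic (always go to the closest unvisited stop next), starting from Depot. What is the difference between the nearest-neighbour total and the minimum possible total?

Depot: stop 2=7, stop 3=15, stop 1=22, stop 4=31 ⇒ stop 2
stop 2: stop 3=8, stop 1=20, stop 4=24 ⇒ stop 3
stop 3: stop 1=12, stop 4=29 ⇒ stop 1
stop 1: stop 4=39 ⇒ stop 4
NN route Depot → stop 2 → stop 3 → stop 1 → stop 4 → Depot costs 97.
Optimal: Depot → stop 1 → stop 3 → stop 4 → stop 2 → Depot costs 94 (by enumerating all 12 distinct tours).
Excess = 97 − 94 = 3.

Excess over optimum: 3 blocks.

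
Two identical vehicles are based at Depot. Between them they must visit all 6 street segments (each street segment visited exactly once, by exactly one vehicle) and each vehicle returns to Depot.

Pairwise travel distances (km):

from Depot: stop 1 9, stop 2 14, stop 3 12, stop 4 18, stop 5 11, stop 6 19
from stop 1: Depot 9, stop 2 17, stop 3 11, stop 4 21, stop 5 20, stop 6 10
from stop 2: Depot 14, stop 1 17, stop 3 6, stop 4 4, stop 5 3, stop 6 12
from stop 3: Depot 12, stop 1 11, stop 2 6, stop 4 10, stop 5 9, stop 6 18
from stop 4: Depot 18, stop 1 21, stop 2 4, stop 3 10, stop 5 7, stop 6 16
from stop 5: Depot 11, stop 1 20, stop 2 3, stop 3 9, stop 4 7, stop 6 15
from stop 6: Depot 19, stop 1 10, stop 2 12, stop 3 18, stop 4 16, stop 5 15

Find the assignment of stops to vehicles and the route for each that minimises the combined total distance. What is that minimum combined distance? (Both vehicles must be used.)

Try each way of splitting the stops between the two vehicles (each non-empty) and, for each split, find the best tour for each vehicle:
  {stop 1} + {stop 2, stop 3, stop 4, stop 5, stop 6}: 18 + 63 = 81
  {stop 2} + {stop 1, stop 3, stop 4, stop 5, stop 6}: 28 + 63 = 91
  {stop 1, stop 2} + {stop 3, stop 4, stop 5, stop 6}: 40 + 63 = 103
  {stop 3} + {stop 1, stop 2, stop 4, stop 5, stop 6}: 24 + 53 = 77
  {stop 1, stop 3} + {stop 2, stop 4, stop 5, stop 6}: 32 + 53 = 85
  {stop 2, stop 3} + {stop 1, stop 4, stop 5, stop 6}: 32 + 53 = 85
  … (31 splits in total)
Best: vehicle 1 Depot → stop 3 → Depot = 24; vehicle 2 Depot → stop 1 → stop 6 → stop 2 → stop 4 → stop 5 → Depot = 53; combined 77.

77 km — the smallest possible combined total.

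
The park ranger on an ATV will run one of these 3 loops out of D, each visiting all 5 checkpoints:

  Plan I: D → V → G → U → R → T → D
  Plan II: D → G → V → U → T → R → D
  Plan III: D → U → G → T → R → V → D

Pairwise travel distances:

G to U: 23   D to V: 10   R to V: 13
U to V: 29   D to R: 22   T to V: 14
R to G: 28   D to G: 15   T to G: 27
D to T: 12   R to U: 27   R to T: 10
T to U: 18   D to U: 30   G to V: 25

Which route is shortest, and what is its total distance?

Plan I: 10 + 25 + 23 + 27 + 10 + 12 = 107
Plan II: 15 + 25 + 29 + 18 + 10 + 22 = 119
Plan III: 30 + 23 + 27 + 10 + 13 + 10 = 113

Shortest is Plan I, total 107.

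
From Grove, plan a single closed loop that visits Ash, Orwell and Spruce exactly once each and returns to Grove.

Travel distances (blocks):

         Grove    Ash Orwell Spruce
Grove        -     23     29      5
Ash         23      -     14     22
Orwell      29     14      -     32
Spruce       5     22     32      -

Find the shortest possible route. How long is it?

There are 3 distinct closed tours to check (reversals are equivalent).
Grove→Ash→Orwell→Spruce→Grove: 23+14+32+5 = 74
Grove→Ash→Spruce→Orwell→Grove: 23+22+32+29 = 106
Grove→Orwell→Ash→Spruce→Grove: 29+14+22+5 = 70
The minimum is 70.
One optimal route: Grove → Orwell → Ash → Spruce → Grove (or its reverse).

Shortest round trip = 70 blocks.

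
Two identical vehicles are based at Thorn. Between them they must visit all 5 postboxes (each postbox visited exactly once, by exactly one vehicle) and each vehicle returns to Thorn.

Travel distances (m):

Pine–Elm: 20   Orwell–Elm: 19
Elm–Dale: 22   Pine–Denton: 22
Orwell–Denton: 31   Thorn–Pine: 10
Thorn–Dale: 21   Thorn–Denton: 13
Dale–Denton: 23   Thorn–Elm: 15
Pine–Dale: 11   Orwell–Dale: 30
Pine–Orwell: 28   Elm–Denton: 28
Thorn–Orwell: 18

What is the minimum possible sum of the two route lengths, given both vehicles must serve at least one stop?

Check every non-empty split of the stops between the two vehicles; for each half take its own optimal tour:
  {Pine} + {Orwell, Elm, Dale, Denton}: 20 + 95 = 115
  {Orwell} + {Pine, Elm, Dale, Denton}: 36 + 82 = 118
  {Pine, Orwell} + {Elm, Dale, Denton}: 56 + 73 = 129
  {Elm} + {Pine, Orwell, Dale, Denton}: 30 + 93 = 123
  {Pine, Elm} + {Orwell, Dale, Denton}: 45 + 84 = 129
  {Orwell, Elm} + {Pine, Dale, Denton}: 52 + 57 = 109
  … (15 splits in total)
  {Pine, Orwell, Elm, Dale} + {Denton}: 80 + 26 = 106  ← best
Best: vehicle 1 Thorn → Pine → Dale → Elm → Orwell → Thorn = 80; vehicle 2 Thorn → Denton → Thorn = 26; combined 106.

Minimum combined distance: 106 m.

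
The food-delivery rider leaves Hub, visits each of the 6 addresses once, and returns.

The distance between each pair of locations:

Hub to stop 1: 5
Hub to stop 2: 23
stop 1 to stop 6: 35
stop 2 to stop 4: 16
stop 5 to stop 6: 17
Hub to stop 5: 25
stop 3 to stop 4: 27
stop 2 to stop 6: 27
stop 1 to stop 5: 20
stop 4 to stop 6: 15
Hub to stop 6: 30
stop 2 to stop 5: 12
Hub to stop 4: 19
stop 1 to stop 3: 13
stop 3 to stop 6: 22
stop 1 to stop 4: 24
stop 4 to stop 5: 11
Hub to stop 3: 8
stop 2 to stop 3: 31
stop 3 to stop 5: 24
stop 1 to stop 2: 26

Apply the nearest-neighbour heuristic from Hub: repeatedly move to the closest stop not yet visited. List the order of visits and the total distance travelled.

At Hub the remaining stops are stop 1 5, stop 3 8, stop 4 19, stop 2 23, stop 5 25, stop 6 30; go to stop 1.
At stop 1 the remaining stops are stop 3 13, stop 5 20, stop 4 24, stop 2 26, stop 6 35; go to stop 3.
At stop 3 the remaining stops are stop 6 22, stop 5 24, stop 4 27, stop 2 31; go to stop 6.
At stop 6 the remaining stops are stop 4 15, stop 5 17, stop 2 27; go to stop 4.
At stop 4 the remaining stops are stop 5 11, stop 2 16; go to stop 5.
At stop 5 the remaining stops are stop 2 12; go to stop 2.
Return stop 2→Hub: 23.
Total = 5 + 13 + 22 + 15 + 11 + 12 + 23 = 101.

101 along Hub → stop 1 → stop 3 → stop 6 → stop 4 → stop 5 → stop 2 → Hub.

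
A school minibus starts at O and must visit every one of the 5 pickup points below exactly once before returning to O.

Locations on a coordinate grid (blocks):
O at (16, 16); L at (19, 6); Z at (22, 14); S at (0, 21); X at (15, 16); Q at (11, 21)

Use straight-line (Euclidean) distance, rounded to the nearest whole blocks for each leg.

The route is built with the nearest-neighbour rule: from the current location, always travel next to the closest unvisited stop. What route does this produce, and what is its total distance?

O → [X:1 / Z:6 / Q:7 / L:10 / S:17] → X (1)
X → [Q:6 / Z:7 / L:11 / S:16] → Q (6)
Q → [S:11 / Z:13 / L:17] → S (11)
S → [Z:23 / L:24] → Z (23)
Z → [L:9] → L (9)
Return L→O: 10.
Total = 1 + 6 + 11 + 23 + 9 + 10 = 60.

Nearest-neighbour total = 60 blocks; route O → X → Q → S → Z → L → O.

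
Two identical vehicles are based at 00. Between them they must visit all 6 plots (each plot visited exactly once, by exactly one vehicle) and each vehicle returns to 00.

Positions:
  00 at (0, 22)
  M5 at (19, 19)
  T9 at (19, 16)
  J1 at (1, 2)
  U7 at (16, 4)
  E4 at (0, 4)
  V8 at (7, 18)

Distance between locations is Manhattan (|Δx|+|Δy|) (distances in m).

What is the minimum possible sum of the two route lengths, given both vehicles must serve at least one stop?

Minimum combined distance: 100 m.

There are 2^5 − 1 = 31 ways to divide the 6 stops into two non-empty groups. For each, the best each vehicle can do is its own shortest tour through its group:
  {M5} + {T9, J1, U7, E4, V8}: 44 + 78 = 122
  {T9} + {M5, J1, U7, E4, V8}: 50 + 80 = 130
  {M5, T9} + {J1, U7, E4, V8}: 50 + 72 = 122
  {J1} + {M5, T9, U7, E4, V8}: 42 + 76 = 118
  {M5, J1} + {T9, U7, E4, V8}: 78 + 74 = 152
  {T9, J1} + {M5, U7, E4, V8}: 78 + 76 = 154
  … (31 splits in total)
  {M5, T9, J1, U7, E4} + {V8}: 78 + 22 = 100  ← best
Best: vehicle 1 00 → M5 → T9 → U7 → J1 → E4 → 00 = 78; vehicle 2 00 → V8 → 00 = 22; combined 100.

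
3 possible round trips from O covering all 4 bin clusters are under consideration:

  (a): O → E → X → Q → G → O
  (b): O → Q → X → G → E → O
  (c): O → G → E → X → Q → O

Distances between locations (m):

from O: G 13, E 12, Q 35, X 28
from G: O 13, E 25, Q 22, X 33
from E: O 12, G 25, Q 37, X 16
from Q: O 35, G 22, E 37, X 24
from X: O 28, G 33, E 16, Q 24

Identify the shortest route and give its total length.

87 m — (a) is the shortest.

(a): 12 + 16 + 24 + 22 + 13 = 87
(b): 35 + 24 + 33 + 25 + 12 = 129
(c): 13 + 25 + 16 + 24 + 35 = 113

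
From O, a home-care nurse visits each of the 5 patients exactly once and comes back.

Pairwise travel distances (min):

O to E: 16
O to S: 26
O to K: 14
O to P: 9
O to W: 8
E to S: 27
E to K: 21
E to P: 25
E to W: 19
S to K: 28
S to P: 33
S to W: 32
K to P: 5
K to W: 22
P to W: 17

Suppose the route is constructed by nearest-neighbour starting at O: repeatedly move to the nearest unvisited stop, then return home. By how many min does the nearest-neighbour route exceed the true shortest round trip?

From O: W=8, P=9, K=14, E=16, S=26 → choose W (8).
From W: P=17, E=19, K=22, S=32 → choose P (17).
From P: K=5, E=25, S=33 → choose K (5).
From K: E=21, S=28 → choose E (21).
From E: S=27 → choose S (27).
NN route O → W → P → K → E → S → O costs 104.
Optimal: O → P → K → S → E → W → O costs 96 (by enumerating all 60 distinct tours).
Excess = 104 − 96 = 8.

8 min longer than the optimal tour.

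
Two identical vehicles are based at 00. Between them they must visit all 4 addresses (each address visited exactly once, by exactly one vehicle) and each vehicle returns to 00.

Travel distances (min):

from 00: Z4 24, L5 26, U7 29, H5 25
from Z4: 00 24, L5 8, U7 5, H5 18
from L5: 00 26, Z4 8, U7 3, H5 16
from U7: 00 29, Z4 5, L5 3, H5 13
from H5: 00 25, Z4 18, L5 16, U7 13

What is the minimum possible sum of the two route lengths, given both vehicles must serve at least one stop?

Try each way of splitting the stops between the two vehicles (each non-empty) and, for each split, find the best tour for each vehicle:
  {Z4} + {L5, U7, H5}: 48 + 67 = 115
  {L5} + {Z4, U7, H5}: 52 + 67 = 119
  {Z4, L5} + {U7, H5}: 58 + 67 = 125
  {U7} + {Z4, L5, H5}: 58 + 73 = 131
  {Z4, U7} + {L5, H5}: 58 + 67 = 125
  {L5, U7} + {Z4, H5}: 58 + 67 = 125
  … (7 splits in total)
  {Z4, L5, U7} + {H5}: 58 + 50 = 108  ← best
Best: vehicle 1 00 → Z4 → U7 → L5 → 00 = 58; vehicle 2 00 → H5 → 00 = 50; combined 108.

108 min — the smallest possible combined total.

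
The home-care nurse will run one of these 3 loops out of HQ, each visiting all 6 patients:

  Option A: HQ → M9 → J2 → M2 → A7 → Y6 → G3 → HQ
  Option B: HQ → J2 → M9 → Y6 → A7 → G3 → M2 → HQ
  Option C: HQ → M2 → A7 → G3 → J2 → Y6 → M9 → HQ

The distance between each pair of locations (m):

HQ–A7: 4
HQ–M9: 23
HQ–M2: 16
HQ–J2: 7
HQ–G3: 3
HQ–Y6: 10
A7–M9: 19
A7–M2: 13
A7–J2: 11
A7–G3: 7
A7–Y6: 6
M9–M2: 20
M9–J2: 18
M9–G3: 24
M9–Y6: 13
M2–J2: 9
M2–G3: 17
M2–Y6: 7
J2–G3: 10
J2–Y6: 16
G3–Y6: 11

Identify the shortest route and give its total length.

Option A: 23 + 18 + 9 + 13 + 6 + 11 + 3 = 83
Option B: 7 + 18 + 13 + 6 + 7 + 17 + 16 = 84
Option C: 16 + 13 + 7 + 10 + 16 + 13 + 23 = 98

83 m — Option A is the shortest.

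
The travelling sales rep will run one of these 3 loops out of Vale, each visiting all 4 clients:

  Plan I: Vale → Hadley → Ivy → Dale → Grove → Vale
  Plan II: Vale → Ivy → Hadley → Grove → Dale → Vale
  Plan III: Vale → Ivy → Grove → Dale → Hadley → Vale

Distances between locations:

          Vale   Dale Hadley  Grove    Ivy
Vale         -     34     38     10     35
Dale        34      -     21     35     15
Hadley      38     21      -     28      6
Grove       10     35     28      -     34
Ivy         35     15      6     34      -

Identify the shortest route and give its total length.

Shortest is Plan I, total 104.

Plan I: 38 + 6 + 15 + 35 + 10 = 104
Plan II: 35 + 6 + 28 + 35 + 34 = 138
Plan III: 35 + 34 + 35 + 21 + 38 = 163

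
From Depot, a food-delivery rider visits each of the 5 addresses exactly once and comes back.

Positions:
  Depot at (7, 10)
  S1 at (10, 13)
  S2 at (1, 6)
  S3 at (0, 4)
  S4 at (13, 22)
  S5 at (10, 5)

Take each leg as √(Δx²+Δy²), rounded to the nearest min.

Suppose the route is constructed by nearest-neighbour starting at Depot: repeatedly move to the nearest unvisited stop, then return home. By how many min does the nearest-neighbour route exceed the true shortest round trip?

From Depot: S1=4, S5=6, S2=7, S3=9, S4=13 → choose S1 (4).
From S1: S5=8, S4=9, S2=11, S3=13 → choose S5 (8).
From S5: S2=9, S3=10, S4=17 → choose S2 (9).
From S2: S3=2, S4=20 → choose S3 (2).
From S3: S4=22 → choose S4 (22).
NN route Depot → S1 → S5 → S2 → S3 → S4 → Depot costs 58.
Optimal: Depot → S1 → S4 → S5 → S3 → S2 → Depot costs 49 (by enumerating all 60 distinct tours).
Excess = 58 − 49 = 9.

Excess over optimum: 9 min.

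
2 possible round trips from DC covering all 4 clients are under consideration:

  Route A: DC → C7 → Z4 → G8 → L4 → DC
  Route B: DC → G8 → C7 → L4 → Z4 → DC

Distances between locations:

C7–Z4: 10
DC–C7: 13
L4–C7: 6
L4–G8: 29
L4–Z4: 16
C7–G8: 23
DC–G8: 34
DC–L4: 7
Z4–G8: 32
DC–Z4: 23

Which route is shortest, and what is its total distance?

91 — Route A is the shortest.

Route A: 13 + 10 + 32 + 29 + 7 = 91
Route B: 34 + 23 + 6 + 16 + 23 = 102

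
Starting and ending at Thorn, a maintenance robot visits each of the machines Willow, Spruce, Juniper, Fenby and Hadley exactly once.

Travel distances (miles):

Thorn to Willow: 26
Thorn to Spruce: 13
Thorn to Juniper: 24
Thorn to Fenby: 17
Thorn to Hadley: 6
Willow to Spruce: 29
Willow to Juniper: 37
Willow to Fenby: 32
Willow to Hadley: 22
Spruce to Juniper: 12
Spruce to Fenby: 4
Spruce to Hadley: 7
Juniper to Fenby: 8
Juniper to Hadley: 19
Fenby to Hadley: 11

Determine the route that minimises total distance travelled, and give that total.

Minimum total distance: 88 miles.

There are 60 distinct closed tours to check (reversals are equivalent).
Thorn→Willow→Spruce→Juniper→Fenby→Hadley→Thorn: 26+29+12+8+11+6 = 92
Thorn→Willow→Spruce→Juniper→Hadley→Fenby→Thorn: 26+29+12+19+11+17 = 114
Thorn→Willow→Spruce→Fenby→Juniper→Hadley→Thorn: 26+29+4+8+19+6 = 92
Thorn→Willow→Spruce→Fenby→Hadley→Juniper→Thorn: 26+29+4+11+19+24 = 113
Thorn→Willow→Spruce→Hadley→Juniper→Fenby→Thorn: 26+29+7+19+8+17 = 106
Thorn→Willow→Spruce→Hadley→Fenby→Juniper→Thorn: 26+29+7+11+8+24 = 105
Thorn→Willow→Juniper→Spruce→Fenby→Hadley→Thorn: 26+37+12+4+11+6 = 96
Thorn→Willow→Juniper→Spruce→Hadley→Fenby→Thorn: 26+37+12+7+11+17 = 110
Thorn→Willow→Juniper→Fenby→Spruce→Hadley→Thorn: 26+37+8+4+7+6 = 88
Thorn→Willow→Juniper→Fenby→Hadley→Spruce→Thorn: 26+37+8+11+7+13 = 102
Thorn→Willow→Juniper→Hadley→Spruce→Fenby→Thorn: 26+37+19+7+4+17 = 110
Thorn→Willow→Juniper→Hadley→Fenby→Spruce→Thorn: 26+37+19+11+4+13 = 110
Thorn→Willow→Fenby→Spruce→Juniper→Hadley→Thorn: 26+32+4+12+19+6 = 99
Thorn→Willow→Fenby→Spruce→Hadley→Juniper→Thorn: 26+32+4+7+19+24 = 112
… (46 more)
The minimum is 88.
One optimal route: Thorn → Willow → Juniper → Fenby → Spruce → Hadley → Thorn (or its reverse).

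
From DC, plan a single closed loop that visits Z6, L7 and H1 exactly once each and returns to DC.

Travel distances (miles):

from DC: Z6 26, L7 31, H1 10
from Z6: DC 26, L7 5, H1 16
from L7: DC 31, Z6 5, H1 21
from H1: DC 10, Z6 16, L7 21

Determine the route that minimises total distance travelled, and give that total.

Shortest round trip = 62 miles.

There are 3 distinct closed tours to check (reversals are equivalent).
DC-Z6-L7-H1-DC: 26+5+21+10 = 62
DC-Z6-H1-L7-DC: 26+16+21+31 = 94
DC-L7-Z6-H1-DC: 31+5+16+10 = 62
The minimum is 62.
One optimal route: DC → Z6 → L7 → H1 → DC (or its reverse).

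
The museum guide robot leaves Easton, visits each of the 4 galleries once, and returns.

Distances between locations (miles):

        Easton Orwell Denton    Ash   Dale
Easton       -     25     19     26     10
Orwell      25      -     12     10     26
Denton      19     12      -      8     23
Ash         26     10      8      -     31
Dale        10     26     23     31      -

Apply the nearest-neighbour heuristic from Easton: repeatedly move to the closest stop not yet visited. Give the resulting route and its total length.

From Easton: distances to unvisited — Dale=10, Denton=19, Orwell=25, Ash=26. Nearest is Dale (10).
From Dale: distances to unvisited — Denton=23, Orwell=26, Ash=31. Nearest is Denton (23).
From Denton: distances to unvisited — Ash=8, Orwell=12. Nearest is Ash (8).
From Ash: distances to unvisited — Orwell=10. Nearest is Orwell (10).
Return Orwell→Easton: 25.
Total = 10 + 23 + 8 + 10 + 25 = 76.

76 miles along Easton → Dale → Denton → Ash → Orwell → Easton.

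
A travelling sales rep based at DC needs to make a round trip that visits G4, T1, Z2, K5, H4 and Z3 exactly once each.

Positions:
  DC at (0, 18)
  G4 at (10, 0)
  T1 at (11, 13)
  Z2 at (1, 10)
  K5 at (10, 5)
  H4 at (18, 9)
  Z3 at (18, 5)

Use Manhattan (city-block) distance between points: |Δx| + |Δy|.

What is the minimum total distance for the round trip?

Shortest round trip = 72.

DC→G4→T1→Z2→K5→H4→Z3→DC: 28+14+13+14+12+4+31 = 116
DC→G4→T1→Z2→K5→Z3→H4→DC: 28+14+13+14+8+4+27 = 108
DC→G4→T1→Z2→H4→K5→Z3→DC: 28+14+13+18+12+8+31 = 124
DC→G4→T1→Z2→H4→Z3→K5→DC: 28+14+13+18+4+8+23 = 108
DC→G4→T1→Z2→Z3→K5→H4→DC: 28+14+13+22+8+12+27 = 124
DC→G4→T1→Z2→Z3→H4→K5→DC: 28+14+13+22+4+12+23 = 116
DC→G4→T1→K5→Z2→H4→Z3→DC: 28+14+9+14+18+4+31 = 118
DC→G4→T1→K5→Z2→Z3→H4→DC: 28+14+9+14+22+4+27 = 118
… (352 more)
DC→T1→H4→Z3→G4→K5→Z2→DC: 16+11+4+13+5+14+9 = 72  ← best
The minimum is 72.
One optimal route: DC → T1 → H4 → Z3 → G4 → K5 → Z2 → DC (or its reverse).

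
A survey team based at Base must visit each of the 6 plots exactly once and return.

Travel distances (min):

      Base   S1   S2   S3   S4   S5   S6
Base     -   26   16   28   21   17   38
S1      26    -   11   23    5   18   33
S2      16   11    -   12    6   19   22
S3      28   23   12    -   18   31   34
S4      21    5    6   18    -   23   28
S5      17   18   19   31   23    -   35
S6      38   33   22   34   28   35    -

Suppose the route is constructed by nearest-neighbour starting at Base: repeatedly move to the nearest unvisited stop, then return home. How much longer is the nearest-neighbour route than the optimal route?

From Base: S2=16, S5=17, S4=21, S1=26, S3=28, S6=38 → choose S2 (16).
From S2: S4=6, S1=11, S3=12, S5=19, S6=22 → choose S4 (6).
From S4: S1=5, S3=18, S5=23, S6=28 → choose S1 (5).
From S1: S5=18, S3=23, S6=33 → choose S5 (18).
From S5: S3=31, S6=35 → choose S3 (31).
From S3: S6=34 → choose S6 (34).
NN route Base → S2 → S4 → S1 → S5 → S3 → S6 → Base costs 148.
Optimal: Base → S2 → S3 → S6 → S4 → S1 → S5 → Base costs 130 (by enumerating all 360 distinct tours).
Excess = 148 − 130 = 18.

18 min longer than the optimal tour.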